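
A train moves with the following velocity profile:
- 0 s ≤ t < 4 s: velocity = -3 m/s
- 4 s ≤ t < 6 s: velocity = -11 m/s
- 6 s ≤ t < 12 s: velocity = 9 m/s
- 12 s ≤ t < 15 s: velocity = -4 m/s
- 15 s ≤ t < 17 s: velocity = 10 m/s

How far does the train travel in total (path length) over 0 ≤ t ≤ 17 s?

120 m

Total distance travelled is ∫|v| dt — sum the magnitudes of each area piece.
0–4 s: |-3| × 4 = 12 m
4–6 s: |-11| × 2 = 22 m
6–12 s: |9| × 6 = 54 m
12–15 s: |-4| × 3 = 12 m
15–17 s: |10| × 2 = 20 m
Total distance = 120 m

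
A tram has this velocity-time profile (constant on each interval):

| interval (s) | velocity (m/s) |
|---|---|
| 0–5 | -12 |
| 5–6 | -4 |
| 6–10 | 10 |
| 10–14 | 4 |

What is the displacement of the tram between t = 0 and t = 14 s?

-8 m

Displacement is the signed area under the v-t curve.
0–5 s: -12 × 5 = -60 m
5–6 s: -4 × 1 = -4 m
6–10 s: 10 × 4 = 40 m
10–14 s: 4 × 4 = 16 m
Net displacement = -8 m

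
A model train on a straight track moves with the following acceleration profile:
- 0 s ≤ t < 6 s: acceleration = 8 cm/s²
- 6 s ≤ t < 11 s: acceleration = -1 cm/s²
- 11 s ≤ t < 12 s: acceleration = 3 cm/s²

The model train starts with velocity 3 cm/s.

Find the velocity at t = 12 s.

Δv equals the area under the a-t graph; then v = v₀ + Δv.
0–6 s: 8 × 6 = 48 cm/s
6–11 s: -1 × 5 = -5 cm/s
11–12 s: 3 × 1 = 3 cm/s
Δv = 46 cm/s, so v(12) = 3 + (46) = 49 cm/s.

49 cm/s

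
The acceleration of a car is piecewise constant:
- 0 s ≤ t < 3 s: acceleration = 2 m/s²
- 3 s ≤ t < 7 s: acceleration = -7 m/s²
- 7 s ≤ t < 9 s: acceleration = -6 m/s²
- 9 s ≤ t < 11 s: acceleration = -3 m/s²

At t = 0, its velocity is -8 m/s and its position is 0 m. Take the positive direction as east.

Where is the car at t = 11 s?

-241 m

On each constant-a segment, Δv = aΔt and Δx = v₀Δt + ½aΔt²; chain segment to segment.
0–3 s: v starts -8 m/s; Δx = -8·3 + ½·2·3² = -15 m; v ends -2 m/s.
3–7 s: v starts -2 m/s; Δx = -2·4 + ½·-7·4² = -64 m; v ends -30 m/s.
7–9 s: v starts -30 m/s; Δx = -30·2 + ½·-6·2² = -72 m; v ends -42 m/s.
9–11 s: v starts -42 m/s; Δx = -42·2 + ½·-3·2² = -90 m; v ends -48 m/s.
x(11) = 0 + Σ Δx = -241 m.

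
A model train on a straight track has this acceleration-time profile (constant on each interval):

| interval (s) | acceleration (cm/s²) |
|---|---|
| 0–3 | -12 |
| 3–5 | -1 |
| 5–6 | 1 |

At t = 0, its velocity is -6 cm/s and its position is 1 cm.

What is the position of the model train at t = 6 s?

On each constant-a segment, Δv = aΔt and Δx = v₀Δt + ½aΔt²; chain segment to segment.
0–3 s: v starts -6 cm/s; Δx = -6·3 + ½·-12·3² = -72 cm; v ends -42 cm/s.
3–5 s: v starts -42 cm/s; Δx = -42·2 + ½·-1·2² = -86 cm; v ends -44 cm/s.
5–6 s: v starts -44 cm/s; Δx = -44·1 + ½·1·1² = -43.5 cm; v ends -43 cm/s.
x(6) = 1 + Σ Δx = -200.5 cm.

-200.5 cm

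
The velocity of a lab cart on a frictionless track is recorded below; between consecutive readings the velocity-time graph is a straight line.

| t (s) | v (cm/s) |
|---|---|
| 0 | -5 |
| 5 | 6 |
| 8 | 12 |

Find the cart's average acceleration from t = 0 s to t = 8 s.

Average acceleration = Δv/Δt = (12 − -5)/(8 − 0) = 2.125 cm/s².

2.125 cm/s²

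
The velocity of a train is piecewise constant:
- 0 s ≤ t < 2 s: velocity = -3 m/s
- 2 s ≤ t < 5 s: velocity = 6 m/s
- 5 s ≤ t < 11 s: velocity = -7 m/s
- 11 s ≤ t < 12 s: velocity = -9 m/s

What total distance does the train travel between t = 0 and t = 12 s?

75 m

Distance (not displacement) is the total path length: add the absolute areas under v-t.
0–2 s: |-3| × 2 = 6 m
2–5 s: |6| × 3 = 18 m
5–11 s: |-7| × 6 = 42 m
11–12 s: |-9| × 1 = 9 m
Total distance = 75 m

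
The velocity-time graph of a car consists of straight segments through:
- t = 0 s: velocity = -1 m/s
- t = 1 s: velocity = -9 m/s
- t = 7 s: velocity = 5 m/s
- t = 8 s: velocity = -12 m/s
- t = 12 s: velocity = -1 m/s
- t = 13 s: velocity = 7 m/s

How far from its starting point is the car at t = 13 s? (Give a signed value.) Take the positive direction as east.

Displacement is the signed area under the v-t curve.
0–1 s: ½(-1 + -9)(1) = -5 m
1–7 s: ½(-9 + 5)(6) = -12 m
7–8 s: ½(5 + -12)(1) = -3.5 m
8–12 s: ½(-12 + -1)(4) = -26 m
12–13 s: ½(-1 + 7)(1) = 3 m
Net displacement = -43.5 m

-43.5 m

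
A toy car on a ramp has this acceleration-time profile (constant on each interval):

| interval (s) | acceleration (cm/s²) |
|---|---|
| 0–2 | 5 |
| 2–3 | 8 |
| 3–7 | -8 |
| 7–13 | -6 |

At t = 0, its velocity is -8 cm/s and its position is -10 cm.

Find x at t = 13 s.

-274 cm

On each constant-a segment, Δv = aΔt and Δx = v₀Δt + ½aΔt²; chain segment to segment.
0–2 s: v starts -8 cm/s; Δx = -8·2 + ½·5·2² = -6 cm; v ends 2 cm/s.
2–3 s: v starts 2 cm/s; Δx = 2·1 + ½·8·1² = 6 cm; v ends 10 cm/s.
3–7 s: v starts 10 cm/s; Δx = 10·4 + ½·-8·4² = -24 cm; v ends -22 cm/s.
7–13 s: v starts -22 cm/s; Δx = -22·6 + ½·-6·6² = -240 cm; v ends -58 cm/s.
x(13) = -10 + Σ Δx = -274 cm.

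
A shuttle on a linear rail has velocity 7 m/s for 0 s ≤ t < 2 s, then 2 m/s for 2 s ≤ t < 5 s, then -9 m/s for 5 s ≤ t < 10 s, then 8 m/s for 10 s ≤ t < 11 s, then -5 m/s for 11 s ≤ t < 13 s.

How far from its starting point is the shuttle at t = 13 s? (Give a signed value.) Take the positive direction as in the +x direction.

Displacement is the signed area under the v-t curve.
0–2 s: 7 × 2 = 14 m
2–5 s: 2 × 3 = 6 m
5–10 s: -9 × 5 = -45 m
10–11 s: 8 × 1 = 8 m
11–13 s: -5 × 2 = -10 m
Net displacement = -27 m

-27 m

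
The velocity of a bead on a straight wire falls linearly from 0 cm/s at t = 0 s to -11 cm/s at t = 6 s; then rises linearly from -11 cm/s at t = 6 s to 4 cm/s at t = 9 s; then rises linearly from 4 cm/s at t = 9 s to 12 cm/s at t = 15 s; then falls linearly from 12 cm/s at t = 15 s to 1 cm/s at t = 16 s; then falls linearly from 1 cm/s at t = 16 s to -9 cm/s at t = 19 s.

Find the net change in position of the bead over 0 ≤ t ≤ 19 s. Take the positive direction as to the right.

Displacement is the signed area under the v-t curve.
0–6 s: ½(0 + -11)(6) = -33 cm
6–9 s: ½(-11 + 4)(3) = -10.5 cm
9–15 s: ½(4 + 12)(6) = 48 cm
15–16 s: ½(12 + 1)(1) = 6.5 cm
16–19 s: ½(1 + -9)(3) = -12 cm
Net displacement = -1 cm

-1 cm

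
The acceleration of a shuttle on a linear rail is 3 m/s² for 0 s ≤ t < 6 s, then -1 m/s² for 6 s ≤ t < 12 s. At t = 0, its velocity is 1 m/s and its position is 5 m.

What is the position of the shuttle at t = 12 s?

On each constant-a segment, Δv = aΔt and Δx = v₀Δt + ½aΔt²; chain segment to segment.
0–6 s: v starts 1 m/s; Δx = 1·6 + ½·3·6² = 60 m; v ends 19 m/s.
6–12 s: v starts 19 m/s; Δx = 19·6 + ½·-1·6² = 96 m; v ends 13 m/s.
x(12) = 5 + Σ Δx = 161 m.

161 m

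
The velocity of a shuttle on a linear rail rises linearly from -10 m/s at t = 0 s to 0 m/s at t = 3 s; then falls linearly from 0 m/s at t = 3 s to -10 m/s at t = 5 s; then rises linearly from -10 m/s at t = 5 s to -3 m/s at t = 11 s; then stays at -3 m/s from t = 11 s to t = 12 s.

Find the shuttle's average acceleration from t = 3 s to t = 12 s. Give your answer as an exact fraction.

Average acceleration = Δv/Δt = (-3 − 0)/(12 − 3) = -1/3 m/s².

-1/3 m/s²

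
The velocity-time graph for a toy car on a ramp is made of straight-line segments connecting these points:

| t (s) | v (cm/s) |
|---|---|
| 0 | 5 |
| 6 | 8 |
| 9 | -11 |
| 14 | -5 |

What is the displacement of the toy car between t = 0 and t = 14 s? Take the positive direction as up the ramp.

-5.5 cm

Displacement is the signed area under the v-t curve.
0–6 s: ½(5 + 8)(6) = 39 cm
6–9 s: ½(8 + -11)(3) = -4.5 cm
9–14 s: ½(-11 + -5)(5) = -40 cm
Net displacement = -5.5 cm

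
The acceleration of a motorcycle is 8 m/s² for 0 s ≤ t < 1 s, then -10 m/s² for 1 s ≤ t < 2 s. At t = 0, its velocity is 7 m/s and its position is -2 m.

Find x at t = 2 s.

On each constant-a segment, Δv = aΔt and Δx = v₀Δt + ½aΔt²; chain segment to segment.
0–1 s: v starts 7 m/s; Δx = 7·1 + ½·8·1² = 11 m; v ends 15 m/s.
1–2 s: v starts 15 m/s; Δx = 15·1 + ½·-10·1² = 10 m; v ends 5 m/s.
x(2) = -2 + Σ Δx = 19 m.

19 m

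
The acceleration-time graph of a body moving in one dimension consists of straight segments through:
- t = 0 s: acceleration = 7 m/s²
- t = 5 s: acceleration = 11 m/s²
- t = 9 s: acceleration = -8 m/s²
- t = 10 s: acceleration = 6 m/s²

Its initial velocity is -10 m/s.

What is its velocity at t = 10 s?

Δv equals the area under the a-t graph; then v = v₀ + Δv.
0–5 s: ½(7 + 11)(5) = 45 m/s
5–9 s: ½(11 + -8)(4) = 6 m/s
9–10 s: ½(-8 + 6)(1) = -1 m/s
Δv = 50 m/s, so v(10) = -10 + (50) = 40 m/s.

40 m/s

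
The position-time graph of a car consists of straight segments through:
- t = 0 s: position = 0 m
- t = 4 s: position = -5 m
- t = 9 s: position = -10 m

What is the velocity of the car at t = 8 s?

-1 m/s

Velocity is the slope of the x-t graph on 4–9 s: (-10 − -5)/(9 − 4) = -1 m/s.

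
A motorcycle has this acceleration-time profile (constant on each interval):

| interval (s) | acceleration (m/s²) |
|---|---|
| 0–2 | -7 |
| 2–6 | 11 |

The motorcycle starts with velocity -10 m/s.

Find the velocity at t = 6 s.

Δv equals the area under the a-t graph; then v = v₀ + Δv.
0–2 s: -7 × 2 = -14 m/s
2–6 s: 11 × 4 = 44 m/s
Δv = 30 m/s, so v(6) = -10 + (30) = 20 m/s.

20 m/s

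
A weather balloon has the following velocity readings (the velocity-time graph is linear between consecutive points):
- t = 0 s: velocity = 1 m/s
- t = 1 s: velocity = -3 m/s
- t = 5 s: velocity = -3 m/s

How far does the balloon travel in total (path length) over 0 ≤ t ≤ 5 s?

13.25 m

Total distance travelled is ∫|v| dt — sum the magnitudes of each area piece.
0–1 s: v = 0 at t = 0.25 s; triangle areas 0.125 + 1.125 = 1.25 m
1–5 s: |-3| × 4 = 12 m
Total distance = 13.25 m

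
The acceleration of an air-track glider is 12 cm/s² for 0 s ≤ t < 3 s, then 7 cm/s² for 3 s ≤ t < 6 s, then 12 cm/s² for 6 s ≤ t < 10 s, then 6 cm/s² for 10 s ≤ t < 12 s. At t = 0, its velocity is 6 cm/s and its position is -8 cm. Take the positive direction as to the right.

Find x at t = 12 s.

On each constant-a segment, Δv = aΔt and Δx = v₀Δt + ½aΔt²; chain segment to segment.
0–3 s: v starts 6 cm/s; Δx = 6·3 + ½·12·3² = 72 cm; v ends 42 cm/s.
3–6 s: v starts 42 cm/s; Δx = 42·3 + ½·7·3² = 157.5 cm; v ends 63 cm/s.
6–10 s: v starts 63 cm/s; Δx = 63·4 + ½·12·4² = 348 cm; v ends 111 cm/s.
10–12 s: v starts 111 cm/s; Δx = 111·2 + ½·6·2² = 234 cm; v ends 123 cm/s.
x(12) = -8 + Σ Δx = 803.5 cm.

803.5 cm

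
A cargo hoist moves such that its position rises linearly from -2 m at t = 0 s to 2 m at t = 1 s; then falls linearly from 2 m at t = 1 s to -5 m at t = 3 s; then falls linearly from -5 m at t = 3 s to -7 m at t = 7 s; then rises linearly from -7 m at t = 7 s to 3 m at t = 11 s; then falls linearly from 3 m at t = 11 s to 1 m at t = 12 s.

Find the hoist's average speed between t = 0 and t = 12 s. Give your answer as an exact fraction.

Average speed = (total path length)/(elapsed time); on a piecewise-linear x-t graph the path length is Σ|Δx|.
0–1 s: |Δx| = |2 − -2| = 4 m
1–3 s: |Δx| = |-5 − 2| = 7 m
3–7 s: |Δx| = |-7 − -5| = 2 m
7–11 s: |Δx| = |3 − -7| = 10 m
11–12 s: |Δx| = |1 − 3| = 2 m
Total path = 25 m; average speed = 25/12 = 25/12 m/s.

25/12 m/s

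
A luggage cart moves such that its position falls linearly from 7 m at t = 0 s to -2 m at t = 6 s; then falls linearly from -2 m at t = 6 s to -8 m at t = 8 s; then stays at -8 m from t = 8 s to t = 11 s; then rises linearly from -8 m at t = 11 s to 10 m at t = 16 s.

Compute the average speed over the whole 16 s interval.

Average speed = (total path length)/(elapsed time); on a piecewise-linear x-t graph the path length is Σ|Δx|.
0–6 s: |Δx| = |-2 − 7| = 9 m
6–8 s: |Δx| = |-8 − -2| = 6 m
8–11 s: |Δx| = |-8 − -8| = 0 m
11–16 s: |Δx| = |10 − -8| = 18 m
Total path = 33 m; average speed = 33/16 = 2.0625 m/s.

2.0625 m/s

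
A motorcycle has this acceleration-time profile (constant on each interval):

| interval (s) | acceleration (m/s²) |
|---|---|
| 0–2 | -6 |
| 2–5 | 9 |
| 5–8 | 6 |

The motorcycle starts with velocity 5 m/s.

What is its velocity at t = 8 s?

Δv equals the area under the a-t graph; then v = v₀ + Δv.
0–2 s: -6 × 2 = -12 m/s
2–5 s: 9 × 3 = 27 m/s
5–8 s: 6 × 3 = 18 m/s
Δv = 33 m/s, so v(8) = 5 + (33) = 38 m/s.

38 m/s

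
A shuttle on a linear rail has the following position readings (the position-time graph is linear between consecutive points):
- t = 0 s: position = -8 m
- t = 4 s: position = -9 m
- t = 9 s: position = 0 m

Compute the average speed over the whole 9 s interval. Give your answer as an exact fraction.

Average speed = (total path length)/(elapsed time); on a piecewise-linear x-t graph the path length is Σ|Δx|.
0–4 s: |Δx| = |-9 − -8| = 1 m
4–9 s: |Δx| = |0 − -9| = 9 m
Total path = 10 m; average speed = 10/9 = 10/9 m/s.

10/9 m/s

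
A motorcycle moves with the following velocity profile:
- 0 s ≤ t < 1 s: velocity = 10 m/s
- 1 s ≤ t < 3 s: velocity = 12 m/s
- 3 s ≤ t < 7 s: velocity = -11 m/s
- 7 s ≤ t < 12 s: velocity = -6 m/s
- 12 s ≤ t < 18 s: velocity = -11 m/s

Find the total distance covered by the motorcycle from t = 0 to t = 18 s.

174 m

Total distance travelled is ∫|v| dt — sum the magnitudes of each area piece.
0–1 s: |10| × 1 = 10 m
1–3 s: |12| × 2 = 24 m
3–7 s: |-11| × 4 = 44 m
7–12 s: |-6| × 5 = 30 m
12–18 s: |-11| × 6 = 66 m
Total distance = 174 m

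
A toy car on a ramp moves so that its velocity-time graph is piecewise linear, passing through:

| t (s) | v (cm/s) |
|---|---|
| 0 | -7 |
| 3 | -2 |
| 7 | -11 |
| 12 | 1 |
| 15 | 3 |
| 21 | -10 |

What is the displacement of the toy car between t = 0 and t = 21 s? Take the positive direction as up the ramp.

-79.5 cm

Net displacement equals the area under the velocity-time graph (areas below the axis count negative).
0–3 s: ½(-7 + -2)(3) = -13.5 cm
3–7 s: ½(-2 + -11)(4) = -26 cm
7–12 s: ½(-11 + 1)(5) = -25 cm
12–15 s: ½(1 + 3)(3) = 6 cm
15–21 s: ½(3 + -10)(6) = -21 cm
Net displacement = -79.5 cm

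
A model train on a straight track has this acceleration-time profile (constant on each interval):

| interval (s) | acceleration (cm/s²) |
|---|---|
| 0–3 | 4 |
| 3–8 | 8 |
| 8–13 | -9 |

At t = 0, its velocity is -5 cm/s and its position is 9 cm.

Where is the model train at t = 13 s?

On each constant-a segment, Δv = aΔt and Δx = v₀Δt + ½aΔt²; chain segment to segment.
0–3 s: v starts -5 cm/s; Δx = -5·3 + ½·4·3² = 3 cm; v ends 7 cm/s.
3–8 s: v starts 7 cm/s; Δx = 7·5 + ½·8·5² = 135 cm; v ends 47 cm/s.
8–13 s: v starts 47 cm/s; Δx = 47·5 + ½·-9·5² = 122.5 cm; v ends 2 cm/s.
x(13) = 9 + Σ Δx = 269.5 cm.

269.5 cm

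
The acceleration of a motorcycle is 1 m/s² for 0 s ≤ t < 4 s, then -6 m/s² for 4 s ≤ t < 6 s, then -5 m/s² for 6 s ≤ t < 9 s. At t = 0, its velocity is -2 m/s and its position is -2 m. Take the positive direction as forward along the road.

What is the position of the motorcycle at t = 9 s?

On each constant-a segment, Δv = aΔt and Δx = v₀Δt + ½aΔt²; chain segment to segment.
0–4 s: v starts -2 m/s; Δx = -2·4 + ½·1·4² = 0 m; v ends 2 m/s.
4–6 s: v starts 2 m/s; Δx = 2·2 + ½·-6·2² = -8 m; v ends -10 m/s.
6–9 s: v starts -10 m/s; Δx = -10·3 + ½·-5·3² = -52.5 m; v ends -25 m/s.
x(9) = -2 + Σ Δx = -62.5 m.

-62.5 m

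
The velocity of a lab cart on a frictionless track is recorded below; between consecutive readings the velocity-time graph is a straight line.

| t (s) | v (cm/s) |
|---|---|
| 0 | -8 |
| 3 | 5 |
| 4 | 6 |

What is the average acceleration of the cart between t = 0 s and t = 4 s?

Average acceleration = Δv/Δt = (6 − -8)/(4 − 0) = 3.5 cm/s².

3.5 cm/s²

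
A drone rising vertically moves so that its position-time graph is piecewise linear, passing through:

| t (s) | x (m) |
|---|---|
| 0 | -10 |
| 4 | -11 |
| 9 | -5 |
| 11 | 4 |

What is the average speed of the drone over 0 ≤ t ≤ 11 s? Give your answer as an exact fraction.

Average speed = (total path length)/(elapsed time); on a piecewise-linear x-t graph the path length is Σ|Δx|.
0–4 s: |Δx| = |-11 − -10| = 1 m
4–9 s: |Δx| = |-5 − -11| = 6 m
9–11 s: |Δx| = |4 − -5| = 9 m
Total path = 16 m; average speed = 16/11 = 16/11 m/s.

16/11 m/s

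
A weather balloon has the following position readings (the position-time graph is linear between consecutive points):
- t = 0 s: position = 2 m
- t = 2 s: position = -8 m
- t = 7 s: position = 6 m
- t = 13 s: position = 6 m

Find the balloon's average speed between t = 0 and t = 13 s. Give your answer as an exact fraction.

Average speed = (total path length)/(elapsed time); on a piecewise-linear x-t graph the path length is Σ|Δx|.
0–2 s: |Δx| = |-8 − 2| = 10 m
2–7 s: |Δx| = |6 − -8| = 14 m
7–13 s: |Δx| = |6 − 6| = 0 m
Total path = 24 m; average speed = 24/13 = 24/13 m/s.

24/13 m/s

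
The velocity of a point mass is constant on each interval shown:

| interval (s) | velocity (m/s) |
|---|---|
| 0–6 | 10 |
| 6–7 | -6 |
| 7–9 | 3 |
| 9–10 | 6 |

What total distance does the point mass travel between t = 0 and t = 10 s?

78 m

Distance (not displacement) is the total path length: add the absolute areas under v-t.
0–6 s: |10| × 6 = 60 m
6–7 s: |-6| × 1 = 6 m
7–9 s: |3| × 2 = 6 m
9–10 s: |6| × 1 = 6 m
Total distance = 78 m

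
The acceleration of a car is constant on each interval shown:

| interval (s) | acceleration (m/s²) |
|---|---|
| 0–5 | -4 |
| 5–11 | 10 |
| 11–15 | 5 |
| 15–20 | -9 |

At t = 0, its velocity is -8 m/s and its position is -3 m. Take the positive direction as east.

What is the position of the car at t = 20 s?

On each constant-a segment, Δv = aΔt and Δx = v₀Δt + ½aΔt²; chain segment to segment.
0–5 s: v starts -8 m/s; Δx = -8·5 + ½·-4·5² = -90 m; v ends -28 m/s.
5–11 s: v starts -28 m/s; Δx = -28·6 + ½·10·6² = 12 m; v ends 32 m/s.
11–15 s: v starts 32 m/s; Δx = 32·4 + ½·5·4² = 168 m; v ends 52 m/s.
15–20 s: v starts 52 m/s; Δx = 52·5 + ½·-9·5² = 147.5 m; v ends 7 m/s.
x(20) = -3 + Σ Δx = 234.5 m.

234.5 m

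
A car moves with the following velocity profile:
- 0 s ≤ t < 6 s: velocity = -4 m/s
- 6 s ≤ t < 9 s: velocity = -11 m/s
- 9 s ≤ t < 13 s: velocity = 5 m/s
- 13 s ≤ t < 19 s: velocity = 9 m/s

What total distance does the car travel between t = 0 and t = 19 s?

131 m

Distance (not displacement) is the total path length: add the absolute areas under v-t.
0–6 s: |-4| × 6 = 24 m
6–9 s: |-11| × 3 = 33 m
9–13 s: |5| × 4 = 20 m
13–19 s: |9| × 6 = 54 m
Total distance = 131 m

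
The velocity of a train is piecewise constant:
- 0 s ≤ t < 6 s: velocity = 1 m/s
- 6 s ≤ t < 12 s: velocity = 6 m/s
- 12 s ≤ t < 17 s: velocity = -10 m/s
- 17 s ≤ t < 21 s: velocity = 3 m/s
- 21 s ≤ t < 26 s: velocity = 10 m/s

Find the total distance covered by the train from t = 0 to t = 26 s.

154 m

Total distance travelled is ∫|v| dt — sum the magnitudes of each area piece.
0–6 s: |1| × 6 = 6 m
6–12 s: |6| × 6 = 36 m
12–17 s: |-10| × 5 = 50 m
17–21 s: |3| × 4 = 12 m
21–26 s: |10| × 5 = 50 m
Total distance = 154 m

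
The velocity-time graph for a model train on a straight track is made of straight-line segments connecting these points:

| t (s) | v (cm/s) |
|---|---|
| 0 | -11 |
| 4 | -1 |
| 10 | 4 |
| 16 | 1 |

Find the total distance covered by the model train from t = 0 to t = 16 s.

49.2 cm

Distance (not displacement) is the total path length: add the absolute areas under v-t.
0–4 s: |½(-11 + -1)(4)| = 24 cm
4–10 s: v = 0 at t = 5.2 s; triangle areas 0.6 + 9.6 = 10.2 cm
10–16 s: |½(4 + 1)(6)| = 15 cm
Total distance = 49.2 cm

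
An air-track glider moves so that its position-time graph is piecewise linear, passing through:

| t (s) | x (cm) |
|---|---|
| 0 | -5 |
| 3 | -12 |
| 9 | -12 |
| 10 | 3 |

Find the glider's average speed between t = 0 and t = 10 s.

2.2 cm/s

Average speed = (total path length)/(elapsed time); on a piecewise-linear x-t graph the path length is Σ|Δx|.
0–3 s: |Δx| = |-12 − -5| = 7 cm
3–9 s: |Δx| = |-12 − -12| = 0 cm
9–10 s: |Δx| = |3 − -12| = 15 cm
Total path = 22 cm; average speed = 22/10 = 2.2 cm/s.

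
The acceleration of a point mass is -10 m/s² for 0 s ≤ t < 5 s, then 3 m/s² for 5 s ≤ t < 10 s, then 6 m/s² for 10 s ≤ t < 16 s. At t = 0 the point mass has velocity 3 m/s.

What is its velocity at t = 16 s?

4 m/s

Δv equals the area under the a-t graph; then v = v₀ + Δv.
0–5 s: -10 × 5 = -50 m/s
5–10 s: 3 × 5 = 15 m/s
10–16 s: 6 × 6 = 36 m/s
Δv = 1 m/s, so v(16) = 3 + (1) = 4 m/s.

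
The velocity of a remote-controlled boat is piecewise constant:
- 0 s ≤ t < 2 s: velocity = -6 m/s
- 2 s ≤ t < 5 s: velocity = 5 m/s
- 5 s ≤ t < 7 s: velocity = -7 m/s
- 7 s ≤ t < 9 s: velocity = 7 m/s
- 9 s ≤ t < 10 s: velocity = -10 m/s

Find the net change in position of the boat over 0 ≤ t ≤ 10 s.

-7 m

Displacement is the signed area under the v-t curve.
0–2 s: -6 × 2 = -12 m
2–5 s: 5 × 3 = 15 m
5–7 s: -7 × 2 = -14 m
7–9 s: 7 × 2 = 14 m
9–10 s: -10 × 1 = -10 m
Net displacement = -7 m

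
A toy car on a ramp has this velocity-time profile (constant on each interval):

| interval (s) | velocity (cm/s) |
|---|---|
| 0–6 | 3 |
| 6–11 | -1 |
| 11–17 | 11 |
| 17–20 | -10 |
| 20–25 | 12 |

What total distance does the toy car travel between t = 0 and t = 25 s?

Distance (not displacement) is the total path length: add the absolute areas under v-t.
0–6 s: |3| × 6 = 18 cm
6–11 s: |-1| × 5 = 5 cm
11–17 s: |11| × 6 = 66 cm
17–20 s: |-10| × 3 = 30 cm
20–25 s: |12| × 5 = 60 cm
Total distance = 179 cm

179 cm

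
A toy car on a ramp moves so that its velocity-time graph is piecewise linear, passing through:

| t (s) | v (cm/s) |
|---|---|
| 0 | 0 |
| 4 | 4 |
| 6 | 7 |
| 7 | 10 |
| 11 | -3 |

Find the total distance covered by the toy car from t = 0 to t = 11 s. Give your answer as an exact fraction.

Distance (not displacement) is the total path length: add the absolute areas under v-t.
0–4 s: |½(0 + 4)(4)| = 8 cm
4–6 s: |½(4 + 7)(2)| = 11 cm
6–7 s: |½(7 + 10)(1)| = 8.5 cm
7–11 s: v = 0 at t = 131/13 s; triangle areas 200/13 + 18/13 = 218/13 cm
Total distance = 1151/26 cm

1151/26 cm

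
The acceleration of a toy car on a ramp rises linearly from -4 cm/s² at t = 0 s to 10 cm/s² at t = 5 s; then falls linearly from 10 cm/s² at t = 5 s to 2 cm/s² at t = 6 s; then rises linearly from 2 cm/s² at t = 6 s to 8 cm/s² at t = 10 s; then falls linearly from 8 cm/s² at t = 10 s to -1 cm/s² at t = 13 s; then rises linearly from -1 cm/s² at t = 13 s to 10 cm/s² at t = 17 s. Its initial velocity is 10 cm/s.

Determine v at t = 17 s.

79.5 cm/s

Δv equals the area under the a-t graph; then v = v₀ + Δv.
0–5 s: ½(-4 + 10)(5) = 15 cm/s
5–6 s: ½(10 + 2)(1) = 6 cm/s
6–10 s: ½(2 + 8)(4) = 20 cm/s
10–13 s: ½(8 + -1)(3) = 10.5 cm/s
13–17 s: ½(-1 + 10)(4) = 18 cm/s
Δv = 69.5 cm/s, so v(17) = 10 + (69.5) = 79.5 cm/s.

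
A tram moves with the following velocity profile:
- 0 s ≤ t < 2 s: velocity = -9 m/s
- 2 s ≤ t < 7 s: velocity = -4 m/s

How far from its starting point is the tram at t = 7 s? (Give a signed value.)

-38 m

Displacement is the signed area under the v-t curve.
0–2 s: -9 × 2 = -18 m
2–7 s: -4 × 5 = -20 m
Net displacement = -38 m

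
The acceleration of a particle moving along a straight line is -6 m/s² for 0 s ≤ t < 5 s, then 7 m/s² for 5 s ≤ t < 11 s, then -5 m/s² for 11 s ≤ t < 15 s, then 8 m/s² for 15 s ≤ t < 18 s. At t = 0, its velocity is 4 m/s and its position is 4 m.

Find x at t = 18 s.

On each constant-a segment, Δv = aΔt and Δx = v₀Δt + ½aΔt²; chain segment to segment.
0–5 s: v starts 4 m/s; Δx = 4·5 + ½·-6·5² = -55 m; v ends -26 m/s.
5–11 s: v starts -26 m/s; Δx = -26·6 + ½·7·6² = -30 m; v ends 16 m/s.
11–15 s: v starts 16 m/s; Δx = 16·4 + ½·-5·4² = 24 m; v ends -4 m/s.
15–18 s: v starts -4 m/s; Δx = -4·3 + ½·8·3² = 24 m; v ends 20 m/s.
x(18) = 4 + Σ Δx = -33 m.

-33 m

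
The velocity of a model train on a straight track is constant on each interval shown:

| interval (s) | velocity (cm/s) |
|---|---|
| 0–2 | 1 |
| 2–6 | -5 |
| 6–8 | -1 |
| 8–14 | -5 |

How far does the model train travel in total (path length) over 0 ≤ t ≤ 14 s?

Distance (not displacement) is the total path length: add the absolute areas under v-t.
0–2 s: |1| × 2 = 2 cm
2–6 s: |-5| × 4 = 20 cm
6–8 s: |-1| × 2 = 2 cm
8–14 s: |-5| × 6 = 30 cm
Total distance = 54 cm

54 cm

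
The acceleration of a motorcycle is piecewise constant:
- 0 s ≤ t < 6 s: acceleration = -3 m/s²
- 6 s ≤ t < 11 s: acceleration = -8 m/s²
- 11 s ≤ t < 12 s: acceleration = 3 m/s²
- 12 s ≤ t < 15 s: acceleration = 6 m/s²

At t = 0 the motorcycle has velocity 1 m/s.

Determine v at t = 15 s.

Δv equals the area under the a-t graph; then v = v₀ + Δv.
0–6 s: -3 × 6 = -18 m/s
6–11 s: -8 × 5 = -40 m/s
11–12 s: 3 × 1 = 3 m/s
12–15 s: 6 × 3 = 18 m/s
Δv = -37 m/s, so v(15) = 1 + (-37) = -36 m/s.

-36 m/s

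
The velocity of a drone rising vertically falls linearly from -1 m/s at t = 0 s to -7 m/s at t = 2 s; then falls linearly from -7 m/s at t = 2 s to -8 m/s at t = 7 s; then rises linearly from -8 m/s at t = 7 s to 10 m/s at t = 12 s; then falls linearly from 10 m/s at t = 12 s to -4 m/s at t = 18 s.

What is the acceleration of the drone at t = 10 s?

Acceleration is the slope of the v-t graph on 7–12 s: (10 − -8)/(12 − 7) = 3.6 m/s².

3.6 m/s²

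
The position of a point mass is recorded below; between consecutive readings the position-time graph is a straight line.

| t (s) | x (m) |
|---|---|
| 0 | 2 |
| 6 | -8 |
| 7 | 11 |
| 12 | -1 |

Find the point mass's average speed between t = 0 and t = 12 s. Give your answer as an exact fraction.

41/12 m/s

Average speed = (total path length)/(elapsed time); on a piecewise-linear x-t graph the path length is Σ|Δx|.
0–6 s: |Δx| = |-8 − 2| = 10 m
6–7 s: |Δx| = |11 − -8| = 19 m
7–12 s: |Δx| = |-1 − 11| = 12 m
Total path = 41 m; average speed = 41/12 = 41/12 m/s.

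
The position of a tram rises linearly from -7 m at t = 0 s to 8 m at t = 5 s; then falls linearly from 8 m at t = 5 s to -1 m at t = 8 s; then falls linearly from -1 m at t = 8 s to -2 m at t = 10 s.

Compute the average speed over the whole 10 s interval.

Average speed = (total path length)/(elapsed time); on a piecewise-linear x-t graph the path length is Σ|Δx|.
0–5 s: |Δx| = |8 − -7| = 15 m
5–8 s: |Δx| = |-1 − 8| = 9 m
8–10 s: |Δx| = |-2 − -1| = 1 m
Total path = 25 m; average speed = 25/10 = 2.5 m/s.

2.5 m/s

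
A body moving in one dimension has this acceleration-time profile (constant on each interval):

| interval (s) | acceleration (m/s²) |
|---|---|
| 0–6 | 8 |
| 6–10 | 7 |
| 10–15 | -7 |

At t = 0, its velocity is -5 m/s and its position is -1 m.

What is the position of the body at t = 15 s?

608.5 m

On each constant-a segment, Δv = aΔt and Δx = v₀Δt + ½aΔt²; chain segment to segment.
0–6 s: v starts -5 m/s; Δx = -5·6 + ½·8·6² = 114 m; v ends 43 m/s.
6–10 s: v starts 43 m/s; Δx = 43·4 + ½·7·4² = 228 m; v ends 71 m/s.
10–15 s: v starts 71 m/s; Δx = 71·5 + ½·-7·5² = 267.5 m; v ends 36 m/s.
x(15) = -1 + Σ Δx = 608.5 m.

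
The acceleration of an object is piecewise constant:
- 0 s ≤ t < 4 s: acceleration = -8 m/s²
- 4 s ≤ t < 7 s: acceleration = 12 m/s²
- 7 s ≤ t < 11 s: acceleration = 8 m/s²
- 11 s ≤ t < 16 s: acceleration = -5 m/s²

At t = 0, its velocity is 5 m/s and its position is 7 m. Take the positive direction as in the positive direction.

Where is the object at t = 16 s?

178.5 m

On each constant-a segment, Δv = aΔt and Δx = v₀Δt + ½aΔt²; chain segment to segment.
0–4 s: v starts 5 m/s; Δx = 5·4 + ½·-8·4² = -44 m; v ends -27 m/s.
4–7 s: v starts -27 m/s; Δx = -27·3 + ½·12·3² = -27 m; v ends 9 m/s.
7–11 s: v starts 9 m/s; Δx = 9·4 + ½·8·4² = 100 m; v ends 41 m/s.
11–16 s: v starts 41 m/s; Δx = 41·5 + ½·-5·5² = 142.5 m; v ends 16 m/s.
x(16) = 7 + Σ Δx = 178.5 m.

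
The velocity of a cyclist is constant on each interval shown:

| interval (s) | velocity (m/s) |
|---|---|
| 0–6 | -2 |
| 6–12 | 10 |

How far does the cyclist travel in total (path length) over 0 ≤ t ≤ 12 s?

Total distance travelled is ∫|v| dt — sum the magnitudes of each area piece.
0–6 s: |-2| × 6 = 12 m
6–12 s: |10| × 6 = 60 m
Total distance = 72 m

72 m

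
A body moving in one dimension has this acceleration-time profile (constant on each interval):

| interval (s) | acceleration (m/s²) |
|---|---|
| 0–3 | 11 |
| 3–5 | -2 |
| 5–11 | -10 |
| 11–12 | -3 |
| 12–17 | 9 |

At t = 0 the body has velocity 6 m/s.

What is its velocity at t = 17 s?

17 m/s

Δv equals the area under the a-t graph; then v = v₀ + Δv.
0–3 s: 11 × 3 = 33 m/s
3–5 s: -2 × 2 = -4 m/s
5–11 s: -10 × 6 = -60 m/s
11–12 s: -3 × 1 = -3 m/s
12–17 s: 9 × 5 = 45 m/s
Δv = 11 m/s, so v(17) = 6 + (11) = 17 m/s.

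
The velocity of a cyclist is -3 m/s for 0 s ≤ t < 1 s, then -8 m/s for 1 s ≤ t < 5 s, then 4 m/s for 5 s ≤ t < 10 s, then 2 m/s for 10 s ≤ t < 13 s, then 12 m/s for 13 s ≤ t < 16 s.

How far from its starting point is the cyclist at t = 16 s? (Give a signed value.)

Displacement is the signed area under the v-t curve.
0–1 s: -3 × 1 = -3 m
1–5 s: -8 × 4 = -32 m
5–10 s: 4 × 5 = 20 m
10–13 s: 2 × 3 = 6 m
13–16 s: 12 × 3 = 36 m
Net displacement = 27 m

27 m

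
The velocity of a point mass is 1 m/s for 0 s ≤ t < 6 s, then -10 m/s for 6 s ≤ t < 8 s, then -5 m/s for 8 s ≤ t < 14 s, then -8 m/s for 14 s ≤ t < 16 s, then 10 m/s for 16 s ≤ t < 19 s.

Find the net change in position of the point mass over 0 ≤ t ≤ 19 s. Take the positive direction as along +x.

Net displacement equals the area under the velocity-time graph (areas below the axis count negative).
0–6 s: 1 × 6 = 6 m
6–8 s: -10 × 2 = -20 m
8–14 s: -5 × 6 = -30 m
14–16 s: -8 × 2 = -16 m
16–19 s: 10 × 3 = 30 m
Net displacement = -30 m

-30 m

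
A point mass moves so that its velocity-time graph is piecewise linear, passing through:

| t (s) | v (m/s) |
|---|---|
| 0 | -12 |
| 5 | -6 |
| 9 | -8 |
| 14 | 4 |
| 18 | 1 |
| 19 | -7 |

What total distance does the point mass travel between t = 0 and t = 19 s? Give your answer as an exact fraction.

2467/24 m

Distance (not displacement) is the total path length: add the absolute areas under v-t.
0–5 s: |½(-12 + -6)(5)| = 45 m
5–9 s: |½(-6 + -8)(4)| = 28 m
9–14 s: v = 0 at t = 37/3 s; triangle areas 40/3 + 10/3 = 50/3 m
14–18 s: |½(4 + 1)(4)| = 10 m
18–19 s: v = 0 at t = 18.125 s; triangle areas 0.0625 + 3.0625 = 3.125 m
Total distance = 2467/24 m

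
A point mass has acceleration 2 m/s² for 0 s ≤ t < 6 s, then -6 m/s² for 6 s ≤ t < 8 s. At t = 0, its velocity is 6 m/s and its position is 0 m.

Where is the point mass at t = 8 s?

96 m

On each constant-a segment, Δv = aΔt and Δx = v₀Δt + ½aΔt²; chain segment to segment.
0–6 s: v starts 6 m/s; Δx = 6·6 + ½·2·6² = 72 m; v ends 18 m/s.
6–8 s: v starts 18 m/s; Δx = 18·2 + ½·-6·2² = 24 m; v ends 6 m/s.
x(8) = 0 + Σ Δx = 96 m.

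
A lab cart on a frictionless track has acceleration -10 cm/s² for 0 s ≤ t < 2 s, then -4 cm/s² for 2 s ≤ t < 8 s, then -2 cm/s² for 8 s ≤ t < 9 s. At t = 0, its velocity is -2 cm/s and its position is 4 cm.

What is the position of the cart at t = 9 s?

On each constant-a segment, Δv = aΔt and Δx = v₀Δt + ½aΔt²; chain segment to segment.
0–2 s: v starts -2 cm/s; Δx = -2·2 + ½·-10·2² = -24 cm; v ends -22 cm/s.
2–8 s: v starts -22 cm/s; Δx = -22·6 + ½·-4·6² = -204 cm; v ends -46 cm/s.
8–9 s: v starts -46 cm/s; Δx = -46·1 + ½·-2·1² = -47 cm; v ends -48 cm/s.
x(9) = 4 + Σ Δx = -271 cm.

-271 cm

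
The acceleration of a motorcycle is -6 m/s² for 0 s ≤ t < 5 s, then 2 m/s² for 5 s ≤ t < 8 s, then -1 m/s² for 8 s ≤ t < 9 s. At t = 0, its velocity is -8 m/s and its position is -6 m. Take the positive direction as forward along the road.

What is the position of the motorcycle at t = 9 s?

On each constant-a segment, Δv = aΔt and Δx = v₀Δt + ½aΔt²; chain segment to segment.
0–5 s: v starts -8 m/s; Δx = -8·5 + ½·-6·5² = -115 m; v ends -38 m/s.
5–8 s: v starts -38 m/s; Δx = -38·3 + ½·2·3² = -105 m; v ends -32 m/s.
8–9 s: v starts -32 m/s; Δx = -32·1 + ½·-1·1² = -32.5 m; v ends -33 m/s.
x(9) = -6 + Σ Δx = -258.5 m.

-258.5 m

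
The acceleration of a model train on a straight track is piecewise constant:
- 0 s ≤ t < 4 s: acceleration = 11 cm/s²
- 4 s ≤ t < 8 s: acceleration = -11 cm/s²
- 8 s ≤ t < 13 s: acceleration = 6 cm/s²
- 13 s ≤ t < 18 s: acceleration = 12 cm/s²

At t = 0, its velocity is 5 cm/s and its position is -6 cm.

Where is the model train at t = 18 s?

635 cm

On each constant-a segment, Δv = aΔt and Δx = v₀Δt + ½aΔt²; chain segment to segment.
0–4 s: v starts 5 cm/s; Δx = 5·4 + ½·11·4² = 108 cm; v ends 49 cm/s.
4–8 s: v starts 49 cm/s; Δx = 49·4 + ½·-11·4² = 108 cm; v ends 5 cm/s.
8–13 s: v starts 5 cm/s; Δx = 5·5 + ½·6·5² = 100 cm; v ends 35 cm/s.
13–18 s: v starts 35 cm/s; Δx = 35·5 + ½·12·5² = 325 cm; v ends 95 cm/s.
x(18) = -6 + Σ Δx = 635 cm.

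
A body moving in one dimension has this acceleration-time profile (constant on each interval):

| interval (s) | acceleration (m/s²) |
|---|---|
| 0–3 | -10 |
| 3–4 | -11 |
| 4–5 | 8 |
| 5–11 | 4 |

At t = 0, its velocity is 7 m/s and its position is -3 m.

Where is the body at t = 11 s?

-169.5 m

On each constant-a segment, Δv = aΔt and Δx = v₀Δt + ½aΔt²; chain segment to segment.
0–3 s: v starts 7 m/s; Δx = 7·3 + ½·-10·3² = -24 m; v ends -23 m/s.
3–4 s: v starts -23 m/s; Δx = -23·1 + ½·-11·1² = -28.5 m; v ends -34 m/s.
4–5 s: v starts -34 m/s; Δx = -34·1 + ½·8·1² = -30 m; v ends -26 m/s.
5–11 s: v starts -26 m/s; Δx = -26·6 + ½·4·6² = -84 m; v ends -2 m/s.
x(11) = -3 + Σ Δx = -169.5 m.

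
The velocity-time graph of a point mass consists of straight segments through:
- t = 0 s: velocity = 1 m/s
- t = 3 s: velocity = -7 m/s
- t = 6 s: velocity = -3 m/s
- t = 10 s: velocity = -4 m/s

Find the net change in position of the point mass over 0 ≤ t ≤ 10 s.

Displacement is the signed area under the v-t curve.
0–3 s: ½(1 + -7)(3) = -9 m
3–6 s: ½(-7 + -3)(3) = -15 m
6–10 s: ½(-3 + -4)(4) = -14 m
Net displacement = -38 m

-38 m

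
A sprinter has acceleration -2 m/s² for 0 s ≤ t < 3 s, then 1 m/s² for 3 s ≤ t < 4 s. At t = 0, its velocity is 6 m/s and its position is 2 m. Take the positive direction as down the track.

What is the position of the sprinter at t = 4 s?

On each constant-a segment, Δv = aΔt and Δx = v₀Δt + ½aΔt²; chain segment to segment.
0–3 s: v starts 6 m/s; Δx = 6·3 + ½·-2·3² = 9 m; v ends 0 m/s.
3–4 s: v starts 0 m/s; Δx = 0·1 + ½·1·1² = 0.5 m; v ends 1 m/s.
x(4) = 2 + Σ Δx = 11.5 m.

11.5 m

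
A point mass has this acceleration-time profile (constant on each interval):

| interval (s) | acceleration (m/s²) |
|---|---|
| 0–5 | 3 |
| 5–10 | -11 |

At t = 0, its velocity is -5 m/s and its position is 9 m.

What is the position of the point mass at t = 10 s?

On each constant-a segment, Δv = aΔt and Δx = v₀Δt + ½aΔt²; chain segment to segment.
0–5 s: v starts -5 m/s; Δx = -5·5 + ½·3·5² = 12.5 m; v ends 10 m/s.
5–10 s: v starts 10 m/s; Δx = 10·5 + ½·-11·5² = -87.5 m; v ends -45 m/s.
x(10) = 9 + Σ Δx = -66 m.

-66 m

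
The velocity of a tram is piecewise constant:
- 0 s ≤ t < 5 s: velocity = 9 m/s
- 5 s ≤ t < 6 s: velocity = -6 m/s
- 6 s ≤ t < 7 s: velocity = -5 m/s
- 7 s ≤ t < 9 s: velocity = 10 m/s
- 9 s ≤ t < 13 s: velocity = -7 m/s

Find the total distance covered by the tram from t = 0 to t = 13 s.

Total distance travelled is ∫|v| dt — sum the magnitudes of each area piece.
0–5 s: |9| × 5 = 45 m
5–6 s: |-6| × 1 = 6 m
6–7 s: |-5| × 1 = 5 m
7–9 s: |10| × 2 = 20 m
9–13 s: |-7| × 4 = 28 m
Total distance = 104 m

104 m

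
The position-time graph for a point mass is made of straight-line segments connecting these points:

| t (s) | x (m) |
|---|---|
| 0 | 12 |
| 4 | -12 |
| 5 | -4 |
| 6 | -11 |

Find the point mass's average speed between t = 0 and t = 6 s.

6.5 m/s

Average speed = (total path length)/(elapsed time); on a piecewise-linear x-t graph the path length is Σ|Δx|.
0–4 s: |Δx| = |-12 − 12| = 24 m
4–5 s: |Δx| = |-4 − -12| = 8 m
5–6 s: |Δx| = |-11 − -4| = 7 m
Total path = 39 m; average speed = 39/6 = 6.5 m/s.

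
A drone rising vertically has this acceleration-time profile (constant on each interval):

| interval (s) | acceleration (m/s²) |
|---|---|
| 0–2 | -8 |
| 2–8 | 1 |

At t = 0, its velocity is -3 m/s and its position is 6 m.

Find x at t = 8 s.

-112 m

On each constant-a segment, Δv = aΔt and Δx = v₀Δt + ½aΔt²; chain segment to segment.
0–2 s: v starts -3 m/s; Δx = -3·2 + ½·-8·2² = -22 m; v ends -19 m/s.
2–8 s: v starts -19 m/s; Δx = -19·6 + ½·1·6² = -96 m; v ends -13 m/s.
x(8) = 6 + Σ Δx = -112 m.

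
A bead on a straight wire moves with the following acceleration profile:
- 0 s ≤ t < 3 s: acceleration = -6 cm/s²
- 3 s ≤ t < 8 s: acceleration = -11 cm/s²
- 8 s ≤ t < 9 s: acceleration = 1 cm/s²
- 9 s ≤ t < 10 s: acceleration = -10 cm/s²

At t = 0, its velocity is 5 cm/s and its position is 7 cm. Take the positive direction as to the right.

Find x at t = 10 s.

-347 cm

On each constant-a segment, Δv = aΔt and Δx = v₀Δt + ½aΔt²; chain segment to segment.
0–3 s: v starts 5 cm/s; Δx = 5·3 + ½·-6·3² = -12 cm; v ends -13 cm/s.
3–8 s: v starts -13 cm/s; Δx = -13·5 + ½·-11·5² = -202.5 cm; v ends -68 cm/s.
8–9 s: v starts -68 cm/s; Δx = -68·1 + ½·1·1² = -67.5 cm; v ends -67 cm/s.
9–10 s: v starts -67 cm/s; Δx = -67·1 + ½·-10·1² = -72 cm; v ends -77 cm/s.
x(10) = 7 + Σ Δx = -347 cm.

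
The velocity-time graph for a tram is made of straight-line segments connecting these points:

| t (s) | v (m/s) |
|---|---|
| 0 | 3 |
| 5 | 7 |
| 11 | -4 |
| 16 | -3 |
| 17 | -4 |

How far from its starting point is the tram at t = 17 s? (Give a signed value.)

Displacement is the signed area under the v-t curve.
0–5 s: ½(3 + 7)(5) = 25 m
5–11 s: ½(7 + -4)(6) = 9 m
11–16 s: ½(-4 + -3)(5) = -17.5 m
16–17 s: ½(-3 + -4)(1) = -3.5 m
Net displacement = 13 m

13 m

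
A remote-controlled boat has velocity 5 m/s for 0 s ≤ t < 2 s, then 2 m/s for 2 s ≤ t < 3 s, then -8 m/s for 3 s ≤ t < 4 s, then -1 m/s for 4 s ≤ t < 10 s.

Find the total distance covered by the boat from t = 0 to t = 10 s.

Total distance travelled is ∫|v| dt — sum the magnitudes of each area piece.
0–2 s: |5| × 2 = 10 m
2–3 s: |2| × 1 = 2 m
3–4 s: |-8| × 1 = 8 m
4–10 s: |-1| × 6 = 6 m
Total distance = 26 m

26 m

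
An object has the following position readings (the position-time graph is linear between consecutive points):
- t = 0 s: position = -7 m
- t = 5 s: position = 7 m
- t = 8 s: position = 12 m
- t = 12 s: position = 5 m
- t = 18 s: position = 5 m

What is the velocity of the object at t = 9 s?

-1.75 m/s

Velocity is the slope of the x-t graph on 8–12 s: (5 − 12)/(12 − 8) = -1.75 m/s.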